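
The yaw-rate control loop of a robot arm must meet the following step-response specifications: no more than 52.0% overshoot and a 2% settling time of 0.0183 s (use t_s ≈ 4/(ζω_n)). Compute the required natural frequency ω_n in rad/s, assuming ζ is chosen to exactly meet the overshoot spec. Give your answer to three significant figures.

From %OS = 100·exp(−πζ/√(1−ζ²)), invert to get ζ = −ln(OS)/√(π² + ln²(OS)) with OS = 0.520.
−ln 0.520 = 0.6539, so ζ = 0.6539/√(π² + 0.4276) = 0.204.
From t_s ≈ 4/(ζω_n): ω_n = 4/(ζ·t_s) = 4/(0.204·0.0183) = 1070 rad/s.

ω_n ≈ 1070 rad/s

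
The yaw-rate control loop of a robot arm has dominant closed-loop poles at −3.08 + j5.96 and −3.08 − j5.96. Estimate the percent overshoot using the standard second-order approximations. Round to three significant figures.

With σ = 3.08, ω_d = 5.96: ω_n = √(σ²+ω_d²) = 6.71 rad/s, ζ = σ/ω_n = 0.459.
%OS = 100 e^{−πζ/√(1−ζ²)} with ζ = 0.459 gives 19.7%.

%OS ≈ 19.7%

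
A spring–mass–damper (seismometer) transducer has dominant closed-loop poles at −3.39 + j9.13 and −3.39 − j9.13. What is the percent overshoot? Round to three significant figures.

%OS ≈ 31.1%

With σ = 3.39, ω_d = 9.13: ω_n = √(σ²+ω_d²) = 9.74 rad/s, ζ = σ/ω_n = 0.348.
%OS = 100·exp(−πζ/√(1−ζ²)) = 31.1%.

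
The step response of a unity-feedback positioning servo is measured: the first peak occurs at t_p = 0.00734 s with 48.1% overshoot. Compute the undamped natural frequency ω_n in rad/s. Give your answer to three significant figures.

ω_n ≈ 439 rad/s

From the overshoot, ζ = −ln(OS)/√(π²+ln²(OS)) = 0.227.
t_p = π/ω_d ⇒ ω_d = 428 rad/s; then ω_n = ω_d/√(1−ζ²) = 439 rad/s.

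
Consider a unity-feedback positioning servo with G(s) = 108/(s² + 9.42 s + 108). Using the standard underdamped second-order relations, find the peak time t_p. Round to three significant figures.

t_p ≈ 0.339 s

Comparing the denominator to s² + 2ζω_n s + ω_n²: ω_n = √108 = 10.4 rad/s, and 2ζω_n = 9.42 so ζ = 9.42/(2·10.4) = 0.453.
ω_d = ω_n√(1−ζ²) = 9.26 rad/s. Then t_p = π/ω_d = 0.339 s.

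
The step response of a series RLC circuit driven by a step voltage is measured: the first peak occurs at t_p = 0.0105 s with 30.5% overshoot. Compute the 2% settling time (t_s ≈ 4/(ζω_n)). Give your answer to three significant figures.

From the overshoot, ζ = −ln(OS)/√(π²+ln²(OS)) = 0.354.
From t_p = π/ω_d, ω_d = π/0.0105 = 299 rad/s, so ω_n = ω_d/√(1−ζ²) = 320 rad/s.
t_s ≈ 4/(ζω_n) = 4/(0.354·320) = 0.0354 s.

t_s ≈ 0.0354 s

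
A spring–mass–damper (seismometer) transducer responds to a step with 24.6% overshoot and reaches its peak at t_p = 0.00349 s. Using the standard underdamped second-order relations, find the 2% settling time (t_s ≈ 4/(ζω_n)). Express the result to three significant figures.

t_s ≈ 0.00995 s

ζ from %OS: ζ = |ln 0.246|/√(π²+ln²0.246) = 0.408.
From t_p = π/ω_d, ω_d = π/0.00349 = 900 rad/s, so ω_n = ω_d/√(1−ζ²) = 986 rad/s.
t_s ≈ 4/(ζω_n) = 4/(0.408·986) = 0.00995 s.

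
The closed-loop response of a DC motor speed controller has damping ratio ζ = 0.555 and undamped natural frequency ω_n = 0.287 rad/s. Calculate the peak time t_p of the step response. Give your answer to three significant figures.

t_p ≈ 13.2 s

The damped frequency is ω_d = ω_n√(1−ζ²) = 0.287·√(1−0.308) = 0.239 rad/s.
Peak time t_p = π/ω_d = π/0.239 = 13.2 s.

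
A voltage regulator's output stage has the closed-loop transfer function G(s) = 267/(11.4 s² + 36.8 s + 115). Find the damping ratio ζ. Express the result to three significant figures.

Dividing through by 11.4: denominator becomes s² + 3.228 s + 10.09.
So ω_n = √10.09 = 3.18 rad/s and ζ = 3.228/(2·3.18) = 0.508.

ζ ≈ 0.508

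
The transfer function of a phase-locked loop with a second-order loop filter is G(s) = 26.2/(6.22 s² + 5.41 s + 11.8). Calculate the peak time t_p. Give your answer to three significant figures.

Dividing through by 6.22: denominator becomes s² + 0.8698 s + 1.897.
So ω_n = √1.897 = 1.38 rad/s and ζ = 0.8698/(2·1.38) = 0.316.
ω_d = 1.38·√(1 − 0.316²) = 1.31 rad/s. t_p = π/ω_d = 2.40 s.

t_p ≈ 2.40 s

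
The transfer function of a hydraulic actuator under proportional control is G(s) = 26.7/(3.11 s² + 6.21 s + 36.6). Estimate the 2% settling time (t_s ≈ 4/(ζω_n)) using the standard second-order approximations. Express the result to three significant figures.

t_s ≈ 4.01 s

Dividing through by 3.11: denominator becomes s² + 1.997 s + 11.77.
So ω_n = √11.77 = 3.43 rad/s and ζ = 1.997/(2·3.43) = 0.291.
t_s ≈ 4/(ζω_n) = 4.01 s.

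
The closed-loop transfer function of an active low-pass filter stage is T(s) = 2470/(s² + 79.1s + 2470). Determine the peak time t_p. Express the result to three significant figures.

t_p ≈ 0.104 s

ω_n = √2470 = 49.7 rad/s; ζ = 79.1/(2·49.7) = 0.796.
The damped frequency ω_d = ω_n√(1−ζ²) = 30.1 rad/s. Then t_p = π/ω_d = 0.104 s.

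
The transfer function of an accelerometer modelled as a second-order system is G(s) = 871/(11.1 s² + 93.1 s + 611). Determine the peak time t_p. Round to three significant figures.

t_p ≈ 0.513 s

Dividing through by 11.1: denominator becomes s² + 8.387 s + 55.05.
So ω_n = √55.05 = 7.42 rad/s and ζ = 8.387/(2·7.42) = 0.565.
ω_d = ω_n√(1−ζ²) = 6.12 rad/s. t_p = π/ω_d = 0.513 s.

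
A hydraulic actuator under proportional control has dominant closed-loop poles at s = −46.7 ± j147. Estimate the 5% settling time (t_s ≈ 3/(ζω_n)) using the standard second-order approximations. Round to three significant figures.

t_s ≈ 0.0642 s

For poles at −σ ± jω_d, ζω_n = σ = 46.7, so t_s ≈ 3/σ = 0.0642 s.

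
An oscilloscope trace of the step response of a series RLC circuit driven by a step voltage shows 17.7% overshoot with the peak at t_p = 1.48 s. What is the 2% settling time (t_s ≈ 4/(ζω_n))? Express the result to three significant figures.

ζ from %OS: ζ = |ln 0.177|/√(π²+ln²0.177) = 0.483.
t_p = π/ω_d ⇒ ω_d = 2.12 rad/s; then ω_n = ω_d/√(1−ζ²) = 2.42 rad/s.
t_s ≈ 4/(ζω_n) = 4/(0.483·2.42) = 3.42 s.

t_s ≈ 3.42 s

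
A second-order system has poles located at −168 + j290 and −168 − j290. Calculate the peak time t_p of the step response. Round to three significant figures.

t_p = π/ω_d with ω_d = 290 (the imaginary part), so t_p = 0.0108 s.

t_p ≈ 0.0108 s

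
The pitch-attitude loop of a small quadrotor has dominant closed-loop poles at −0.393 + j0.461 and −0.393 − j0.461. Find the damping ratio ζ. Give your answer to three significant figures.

ζ ≈ 0.649

With σ = 0.393, ω_d = 0.461: ω_n = √(σ²+ω_d²) = 0.606 rad/s, ζ = σ/ω_n = 0.649.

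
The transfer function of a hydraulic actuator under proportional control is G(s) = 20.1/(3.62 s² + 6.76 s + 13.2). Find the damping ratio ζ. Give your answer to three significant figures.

ζ ≈ 0.489

Dividing through by 3.62: denominator becomes s² + 1.867 s + 3.646.
So ω_n = √3.646 = 1.91 rad/s and ζ = 1.867/(2·1.91) = 0.489.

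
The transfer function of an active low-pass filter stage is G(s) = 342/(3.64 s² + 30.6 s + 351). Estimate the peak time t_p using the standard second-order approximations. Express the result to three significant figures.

Dividing through by 3.64: denominator becomes s² + 8.407 s + 96.43.
So ω_n = √96.43 = 9.82 rad/s and ζ = 8.407/(2·9.82) = 0.428.
The damped frequency ω_d = ω_n√(1−ζ²) = 8.87 rad/s. t_p = π/ω_d = 0.354 s.

t_p ≈ 0.354 s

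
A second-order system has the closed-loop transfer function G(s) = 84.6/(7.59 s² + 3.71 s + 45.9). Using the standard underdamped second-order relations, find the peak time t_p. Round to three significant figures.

t_p ≈ 1.28 s

Dividing through by 7.59: denominator becomes s² + 0.4888 s + 6.047.
So ω_n = √6.047 = 2.46 rad/s and ζ = 0.4888/(2·2.46) = 0.0994.
ω_d = 2.46·√(1 − 0.0994²) = 2.45 rad/s. t_p = π/ω_d = 1.28 s.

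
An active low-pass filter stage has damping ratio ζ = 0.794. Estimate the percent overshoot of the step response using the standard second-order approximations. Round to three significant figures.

For an underdamped second-order system, %OS = 100·exp(−πζ/√(1−ζ²)).
πζ/√(1−ζ²) = π·0.794/√(1−0.630) = 4.103, so %OS = 100·e^(−4.103) = 1.65%.

%OS ≈ 1.65%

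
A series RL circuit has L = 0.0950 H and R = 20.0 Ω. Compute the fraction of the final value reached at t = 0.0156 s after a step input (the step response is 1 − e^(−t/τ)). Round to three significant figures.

y/y_∞ ≈ 0.963

τ = L/R = 0.0950/20.0 = 0.00475 s.
y(t)/y_∞ = 1 − e^(−t/τ) = 1 − e^(−0.0156/0.00475) = 1 − e^(−3.28) = 0.963.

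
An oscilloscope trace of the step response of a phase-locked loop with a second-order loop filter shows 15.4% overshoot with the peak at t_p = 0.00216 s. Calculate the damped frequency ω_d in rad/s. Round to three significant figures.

t_p = π/ω_d, so ω_d = π/0.00216 = 1450 rad/s.

ω_d ≈ 1450 rad/s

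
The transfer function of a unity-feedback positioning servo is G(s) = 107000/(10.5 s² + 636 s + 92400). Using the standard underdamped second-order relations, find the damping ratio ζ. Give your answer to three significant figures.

ζ ≈ 0.323

Dividing through by 10.5: denominator becomes s² + 60.57 s + 8800.
So ω_n = √8800 = 93.8 rad/s and ζ = 60.57/(2·93.8) = 0.323.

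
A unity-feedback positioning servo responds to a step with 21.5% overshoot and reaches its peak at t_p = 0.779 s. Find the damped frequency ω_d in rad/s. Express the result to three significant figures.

ω_d ≈ 4.03 rad/s

t_p = π/ω_d, so ω_d = π/0.779 = 4.03 rad/s.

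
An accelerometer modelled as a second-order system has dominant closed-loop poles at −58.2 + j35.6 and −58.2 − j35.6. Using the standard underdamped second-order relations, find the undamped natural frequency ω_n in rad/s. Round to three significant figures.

|pole| = ω_n = √(58.2² + 35.6²) = 68.2 rad/s; ζ = cos θ = σ/ω_n = 0.853.

ω_n ≈ 68.2 rad/s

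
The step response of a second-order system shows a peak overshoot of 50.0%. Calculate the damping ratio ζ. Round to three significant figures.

From %OS = 100·exp(−πζ/√(1−ζ²)), invert to get ζ = −ln(OS)/√(π² + ln²(OS)) with OS = 0.500.
−ln 0.500 = 0.6931, so ζ = 0.6931/√(π² + 0.4805) = 0.215.

ζ ≈ 0.215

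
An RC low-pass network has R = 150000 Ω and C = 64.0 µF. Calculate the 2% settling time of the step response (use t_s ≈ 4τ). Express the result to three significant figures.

τ = RC = 150000 × 64.0 µF = 9.60 s.
t_s ≈ 4τ = 38.4 s.

t_s ≈ 38.4 s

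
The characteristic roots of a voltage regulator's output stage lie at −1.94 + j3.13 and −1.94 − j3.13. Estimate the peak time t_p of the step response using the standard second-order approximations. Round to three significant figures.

t_p = π/ω_d with ω_d = 3.13 (the imaginary part), so t_p = 1.00 s.

t_p ≈ 1.00 s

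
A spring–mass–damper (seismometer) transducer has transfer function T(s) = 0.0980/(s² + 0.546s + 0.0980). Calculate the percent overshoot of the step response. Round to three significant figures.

Matching coefficients with s² + 2ζω_n s + ω_n² gives ω_n² = 0.0980 ⇒ ω_n = 0.313 rad/s, and ζ = 0.546/(2ω_n) = 0.872.
%OS = 100·exp(−πζ/√(1−ζ²)) = 0.370%.

%OS ≈ 0.370%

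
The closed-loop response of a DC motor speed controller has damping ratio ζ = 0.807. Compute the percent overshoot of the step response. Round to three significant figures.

%OS ≈ 1.37%

For an underdamped second-order system, %OS = 100·exp(−πζ/√(1−ζ²)).
πζ/√(1−ζ²) = π·0.807/√(1−0.651) = 4.293, so %OS = 100·e^(−4.293) = 1.37%.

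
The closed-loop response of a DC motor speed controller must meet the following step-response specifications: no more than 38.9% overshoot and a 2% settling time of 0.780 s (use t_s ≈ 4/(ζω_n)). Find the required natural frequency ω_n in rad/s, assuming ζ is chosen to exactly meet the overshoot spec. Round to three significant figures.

Inverting the overshoot relation: ζ = |ln 0.389|/√(π² + ln²0.389) = 0.288.
Then ω_n = 4/(ζ t_s) = 4/(0.288 × 0.780) = 17.8 rad/s.

ω_n ≈ 17.8 rad/s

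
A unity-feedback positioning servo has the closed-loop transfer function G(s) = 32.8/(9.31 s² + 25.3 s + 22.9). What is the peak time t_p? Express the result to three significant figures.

Dividing through by 9.31: denominator becomes s² + 2.718 s + 2.460.
So ω_n = √2.460 = 1.57 rad/s and ζ = 2.718/(2·1.57) = 0.866.
ω_d = 1.57·√(1 − 0.866²) = 0.783 rad/s. t_p = π/ω_d = 4.01 s.

t_p ≈ 4.01 s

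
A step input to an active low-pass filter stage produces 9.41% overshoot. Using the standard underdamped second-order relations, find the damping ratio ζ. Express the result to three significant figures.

From %OS = 100·exp(−πζ/√(1−ζ²)), invert to get ζ = −ln(OS)/√(π² + ln²(OS)) with OS = 0.0941.
−ln 0.0941 = 2.363, so ζ = 2.363/√(π² + 5.586) = 0.601.

ζ ≈ 0.601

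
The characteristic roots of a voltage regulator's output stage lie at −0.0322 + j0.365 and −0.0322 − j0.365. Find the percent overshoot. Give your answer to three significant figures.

%OS ≈ 75.8%

With σ = 0.0322, ω_d = 0.365: ω_n = √(σ²+ω_d²) = 0.366 rad/s, ζ = σ/ω_n = 0.0879.
Overshoot: exp(−π·0.0879/√(1−0.0879²)) = 0.758, i.e. 75.8%.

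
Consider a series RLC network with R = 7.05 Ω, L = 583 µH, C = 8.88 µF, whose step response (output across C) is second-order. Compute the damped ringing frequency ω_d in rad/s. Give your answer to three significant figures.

ω_d ≈ 12500 rad/s

For a series RLC circuit (capacitor voltage as output), ω_n = 1/√(LC) = 1/√(583 µH · 8.88 µF) = 13900 rad/s.
ζ = (R/2)·√(C/L) = (7.05/2)·√(8.88 µF/583 µH) = 0.435.
The damped frequency ω_d = ω_n√(1−ζ²) = 12500 rad/s.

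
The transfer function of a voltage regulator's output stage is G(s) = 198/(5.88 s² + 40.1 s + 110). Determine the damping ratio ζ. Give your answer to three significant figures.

Dividing through by 5.88: denominator becomes s² + 6.820 s + 18.71.
So ω_n = √18.71 = 4.33 rad/s and ζ = 6.820/(2·4.33) = 0.788.

ζ ≈ 0.788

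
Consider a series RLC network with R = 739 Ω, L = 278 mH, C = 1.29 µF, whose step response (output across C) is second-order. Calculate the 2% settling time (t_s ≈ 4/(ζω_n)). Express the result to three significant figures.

For a series RLC circuit (capacitor voltage as output), ω_n = 1/√(LC) = 1/√(278 mH · 1.29 µF) = 1670 rad/s.
ζ = (R/2)·√(C/L) = (739/2)·√(1.29 µF/278 mH) = 0.796.
t_s ≈ 4/(ζω_n) = 0.00301 s.

t_s ≈ 0.00301 s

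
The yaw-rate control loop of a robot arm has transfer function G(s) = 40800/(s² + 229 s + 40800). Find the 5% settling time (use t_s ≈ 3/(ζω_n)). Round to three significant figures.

ω_n = √40800 = 202 rad/s; ζ = 229/(2·202) = 0.567.
t_s ≈ 3/(ζω_n) = 3/(0.567·202) = 0.0262 s.

t_s ≈ 0.0262 s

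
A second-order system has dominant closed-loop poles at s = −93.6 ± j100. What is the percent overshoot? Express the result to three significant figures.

The poles are at −σ ± jω_d with σ = 93.6 and ω_d = 100, so ω_n = √(σ²+ω_d²) = 137 rad/s and ζ = σ/ω_n = 0.683.
Overshoot: exp(−π·0.683/√(1−0.683²)) = 0.0528, i.e. 5.28%.

%OS ≈ 5.28%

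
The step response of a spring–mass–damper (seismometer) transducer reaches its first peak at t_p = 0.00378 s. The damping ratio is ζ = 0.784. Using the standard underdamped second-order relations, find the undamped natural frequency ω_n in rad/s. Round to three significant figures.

ω_n ≈ 1340 rad/s

Peak time t_p = π/ω_d, so ω_d = π/t_p = π/0.00378 = 831 rad/s.
ω_n = ω_d/√(1−ζ²) = 831/√0.385 = 1340 rad/s.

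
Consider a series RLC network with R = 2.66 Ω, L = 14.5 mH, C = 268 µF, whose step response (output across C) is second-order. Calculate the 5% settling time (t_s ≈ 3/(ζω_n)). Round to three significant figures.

t_s ≈ 0.0327 s

For a series RLC circuit (capacitor voltage as output), ω_n = 1/√(LC) = 1/√(14.5 mH · 268 µF) = 507 rad/s.
ζ = (R/2)·√(C/L) = (2.66/2)·√(268 µF/14.5 mH) = 0.181.
t_s ≈ 3/(ζω_n) = 0.0327 s.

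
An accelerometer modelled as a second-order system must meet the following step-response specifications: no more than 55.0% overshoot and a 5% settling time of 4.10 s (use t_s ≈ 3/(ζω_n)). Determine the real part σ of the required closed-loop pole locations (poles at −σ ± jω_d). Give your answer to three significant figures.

The settling-time spec alone fixes σ = ζω_n = 3/t_s = 3/4.10 = 0.732.
(Overshoot then fixes ζ = 0.187 and hence ω_d = σ·√(1−ζ²)/ζ = 3.85 rad/s.)

σ ≈ 0.732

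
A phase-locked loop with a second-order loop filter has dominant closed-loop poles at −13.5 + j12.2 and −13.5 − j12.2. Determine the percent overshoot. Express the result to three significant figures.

The poles are at −σ ± jω_d with σ = 13.5 and ω_d = 12.2, so ω_n = √(σ²+ω_d²) = 18.2 rad/s and ζ = σ/ω_n = 0.742.
%OS = 100 e^{−πζ/√(1−ζ²)} with ζ = 0.742 gives 3.09%.

%OS ≈ 3.09%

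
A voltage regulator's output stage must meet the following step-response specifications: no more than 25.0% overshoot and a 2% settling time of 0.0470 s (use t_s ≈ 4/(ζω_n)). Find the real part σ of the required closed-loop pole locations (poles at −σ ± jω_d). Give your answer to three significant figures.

The settling-time spec alone fixes σ = ζω_n = 4/t_s = 4/0.0470 = 85.1.
(Overshoot then fixes ζ = 0.404 and hence ω_d = σ·√(1−ζ²)/ζ = 193 rad/s.)

σ ≈ 85.1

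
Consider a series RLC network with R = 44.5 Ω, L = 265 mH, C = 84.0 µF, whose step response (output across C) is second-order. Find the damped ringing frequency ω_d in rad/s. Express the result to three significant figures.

ω_d ≈ 195 rad/s

For a series RLC circuit (capacitor voltage as output), ω_n = 1/√(LC) = 1/√(265 mH · 84.0 µF) = 212 rad/s.
ζ = (R/2)·√(C/L) = (44.5/2)·√(84.0 µF/265 mH) = 0.396.
ω_d = ω_n√(1−ζ²) = 195 rad/s.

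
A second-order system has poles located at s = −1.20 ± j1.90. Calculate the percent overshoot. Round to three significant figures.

%OS ≈ 13.7%

The poles are at −σ ± jω_d with σ = 1.20 and ω_d = 1.90, so ω_n = √(σ²+ω_d²) = 2.25 rad/s and ζ = σ/ω_n = 0.534.
%OS = 100·exp(−πζ/√(1−ζ²)) = 13.7%.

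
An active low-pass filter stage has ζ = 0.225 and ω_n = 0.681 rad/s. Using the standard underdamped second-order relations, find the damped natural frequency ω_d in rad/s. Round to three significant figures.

ω_d ≈ 0.664 rad/s

ω_d = ω_n√(1−ζ²) = 0.681·√0.949 = 0.664 rad/s.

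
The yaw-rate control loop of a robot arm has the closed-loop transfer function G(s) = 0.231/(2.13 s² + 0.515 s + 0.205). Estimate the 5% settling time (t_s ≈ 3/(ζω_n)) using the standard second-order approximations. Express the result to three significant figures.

Dividing through by 2.13: denominator becomes s² + 0.2418 s + 0.09624.
So ω_n = √0.09624 = 0.310 rad/s and ζ = 0.2418/(2·0.310) = 0.390.
t_s ≈ 3/(ζω_n) = 24.8 s.

t_s ≈ 24.8 s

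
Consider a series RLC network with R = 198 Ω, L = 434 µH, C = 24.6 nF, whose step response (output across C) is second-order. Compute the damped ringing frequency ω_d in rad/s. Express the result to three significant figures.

ω_d ≈ 204000 rad/s

For a series RLC circuit (capacitor voltage as output), ω_n = 1/√(LC) = 1/√(434 µH · 24.6 nF) = 306000 rad/s.
ζ = (R/2)·√(C/L) = (198/2)·√(24.6 nF/434 µH) = 0.745.
ω_d = 306000·√(1 − 0.745²) = 204000 rad/s.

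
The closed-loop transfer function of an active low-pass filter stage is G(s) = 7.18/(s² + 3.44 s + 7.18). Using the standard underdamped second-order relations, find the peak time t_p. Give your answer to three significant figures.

ω_n = √7.18 = 2.68 rad/s; ζ = 3.44/(2·2.68) = 0.642.
ω_d = ω_n√(1−ζ²) = 2.05 rad/s. Then t_p = π/ω_d = 1.53 s.

t_p ≈ 1.53 s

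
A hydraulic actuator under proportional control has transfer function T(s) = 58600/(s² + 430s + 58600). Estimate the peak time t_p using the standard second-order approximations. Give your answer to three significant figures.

ω_n = √58600 = 242 rad/s; ζ = 430/(2·242) = 0.888.
The damped frequency ω_d = ω_n√(1−ζ²) = 111 rad/s. Then t_p = π/ω_d = 0.0282 s.

t_p ≈ 0.0282 s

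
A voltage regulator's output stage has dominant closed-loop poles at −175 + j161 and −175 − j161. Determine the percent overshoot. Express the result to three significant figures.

The poles are at −σ ± jω_d with σ = 175 and ω_d = 161, so ω_n = √(σ²+ω_d²) = 238 rad/s and ζ = σ/ω_n = 0.736.
%OS = 100 e^{−πζ/√(1−ζ²)} with ζ = 0.736 gives 3.29%.

%OS ≈ 3.29%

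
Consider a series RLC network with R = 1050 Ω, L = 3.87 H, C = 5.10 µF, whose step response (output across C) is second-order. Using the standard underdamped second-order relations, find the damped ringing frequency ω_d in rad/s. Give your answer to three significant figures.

For a series RLC circuit (capacitor voltage as output), ω_n = 1/√(LC) = 1/√(3.87 H · 5.10 µF) = 225 rad/s.
ζ = (R/2)·√(C/L) = (1050/2)·√(5.10 µF/3.87 H) = 0.603.
ω_d = 225·√(1 − 0.603²) = 180 rad/s.

ω_d ≈ 180 rad/s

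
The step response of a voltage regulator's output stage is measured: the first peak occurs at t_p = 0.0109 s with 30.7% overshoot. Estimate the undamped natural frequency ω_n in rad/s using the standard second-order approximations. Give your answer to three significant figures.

ω_n ≈ 308 rad/s

The overshoot fixes ζ = −ln(OS)/√(π²+ln²(OS)) = 0.352.
t_p = π/ω_d ⇒ ω_d = 288 rad/s; then ω_n = ω_d/√(1−ζ²) = 308 rad/s.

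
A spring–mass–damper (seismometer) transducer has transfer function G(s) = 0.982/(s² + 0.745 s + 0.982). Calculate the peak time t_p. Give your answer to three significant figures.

t_p ≈ 3.42 s

ω_n = √0.982 = 0.991 rad/s; ζ = 0.745/(2·0.991) = 0.376.
The damped frequency ω_d = ω_n√(1−ζ²) = 0.918 rad/s. Then t_p = π/ω_d = 3.42 s.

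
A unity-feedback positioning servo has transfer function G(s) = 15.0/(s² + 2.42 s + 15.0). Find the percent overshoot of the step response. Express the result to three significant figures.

Matching coefficients with s² + 2ζω_n s + ω_n² gives ω_n² = 15.0 ⇒ ω_n = 3.87 rad/s, and ζ = 2.42/(2ω_n) = 0.312.
%OS = 100 e^{−πζ/√(1−ζ²)} with ζ = 0.312 gives 35.6%.

%OS ≈ 35.6%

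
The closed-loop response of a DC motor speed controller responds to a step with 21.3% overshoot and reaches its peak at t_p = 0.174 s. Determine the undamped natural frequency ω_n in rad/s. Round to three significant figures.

ω_n ≈ 20.1 rad/s

From the overshoot, ζ = −ln(OS)/√(π²+ln²(OS)) = 0.442.
t_p = π/ω_d ⇒ ω_d = 18.1 rad/s; then ω_n = ω_d/√(1−ζ²) = 20.1 rad/s.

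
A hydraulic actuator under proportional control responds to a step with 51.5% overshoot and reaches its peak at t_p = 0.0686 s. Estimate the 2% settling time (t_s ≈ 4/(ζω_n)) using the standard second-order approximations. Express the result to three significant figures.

ζ from %OS: ζ = |ln 0.515|/√(π²+ln²0.515) = 0.207.
t_p = π/ω_d ⇒ ω_d = 45.8 rad/s; then ω_n = ω_d/√(1−ζ²) = 46.8 rad/s.
t_s ≈ 4/(ζω_n) = 4/(0.207·46.8) = 0.414 s.

t_s ≈ 0.414 s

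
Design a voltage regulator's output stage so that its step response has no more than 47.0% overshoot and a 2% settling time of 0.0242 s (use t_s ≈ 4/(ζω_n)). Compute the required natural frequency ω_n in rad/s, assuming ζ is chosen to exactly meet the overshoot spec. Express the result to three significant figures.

From %OS = 100·exp(−πζ/√(1−ζ²)), invert to get ζ = −ln(OS)/√(π² + ln²(OS)) with OS = 0.470.
−ln 0.470 = 0.7550, so ζ = 0.7550/√(π² + 0.5701) = 0.234.
Then ω_n = 4/(ζ t_s) = 4/(0.234 × 0.0242) = 707 rad/s.

ω_n ≈ 707 rad/s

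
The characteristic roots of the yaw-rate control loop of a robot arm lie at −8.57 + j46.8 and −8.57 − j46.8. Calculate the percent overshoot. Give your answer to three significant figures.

The poles are at −σ ± jω_d with σ = 8.57 and ω_d = 46.8, so ω_n = √(σ²+ω_d²) = 47.6 rad/s and ζ = σ/ω_n = 0.180.
%OS = 100 e^{−πζ/√(1−ζ²)} with ζ = 0.180 gives 56.3%.

%OS ≈ 56.3%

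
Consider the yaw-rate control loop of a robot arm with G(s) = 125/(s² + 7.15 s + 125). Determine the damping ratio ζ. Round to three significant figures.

ζ ≈ 0.320

ω_n = √125 = 11.2 rad/s; ζ = 7.15/(2·11.2) = 0.320.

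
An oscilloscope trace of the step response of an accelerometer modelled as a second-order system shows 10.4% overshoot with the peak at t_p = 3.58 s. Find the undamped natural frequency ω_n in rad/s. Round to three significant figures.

ω_n ≈ 1.08 rad/s

The overshoot fixes ζ = −ln(OS)/√(π²+ln²(OS)) = 0.585.
t_p = π/ω_d ⇒ ω_d = 0.878 rad/s; then ω_n = ω_d/√(1−ζ²) = 1.08 rad/s.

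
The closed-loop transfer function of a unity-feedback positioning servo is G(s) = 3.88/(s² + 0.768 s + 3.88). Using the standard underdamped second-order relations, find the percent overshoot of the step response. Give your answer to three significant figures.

%OS ≈ 53.6%

ω_n = √3.88 = 1.97 rad/s; ζ = 0.768/(2·1.97) = 0.195.
%OS = 100 e^{−πζ/√(1−ζ²)} with ζ = 0.195 gives 53.6%.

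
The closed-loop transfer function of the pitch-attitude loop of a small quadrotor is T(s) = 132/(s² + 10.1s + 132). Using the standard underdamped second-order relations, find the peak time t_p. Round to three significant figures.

t_p ≈ 0.304 s

Matching coefficients with s² + 2ζω_n s + ω_n² gives ω_n² = 132 ⇒ ω_n = 11.5 rad/s, and ζ = 10.1/(2ω_n) = 0.440.
The damped frequency ω_d = ω_n√(1−ζ²) = 10.3 rad/s. Then t_p = π/ω_d = 0.304 s.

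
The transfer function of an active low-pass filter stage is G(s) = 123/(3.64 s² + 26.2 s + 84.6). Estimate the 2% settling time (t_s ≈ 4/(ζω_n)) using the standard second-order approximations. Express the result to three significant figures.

t_s ≈ 1.11 s

Dividing through by 3.64: denominator becomes s² + 7.198 s + 23.24.
So ω_n = √23.24 = 4.82 rad/s and ζ = 7.198/(2·4.82) = 0.747.
t_s ≈ 4/(ζω_n) = 1.11 s.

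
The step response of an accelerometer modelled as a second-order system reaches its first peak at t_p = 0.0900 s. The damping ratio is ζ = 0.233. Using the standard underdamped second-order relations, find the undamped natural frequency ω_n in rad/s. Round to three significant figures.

Peak time t_p = π/ω_d, so ω_d = π/t_p = π/0.0900 = 34.9 rad/s.
ω_n = ω_d/√(1−ζ²) = 34.9/√0.946 = 35.9 rad/s.

ω_n ≈ 35.9 rad/s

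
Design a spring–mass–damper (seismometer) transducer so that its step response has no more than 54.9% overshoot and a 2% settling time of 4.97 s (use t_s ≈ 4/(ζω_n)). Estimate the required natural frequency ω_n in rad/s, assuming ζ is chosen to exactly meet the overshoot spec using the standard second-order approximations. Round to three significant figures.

ω_n ≈ 4.29 rad/s

Inverting the overshoot relation: ζ = |ln 0.549|/√(π² + ln²0.549) = 0.187.
Then ω_n = 4/(ζ t_s) = 4/(0.187 × 4.97) = 4.29 rad/s.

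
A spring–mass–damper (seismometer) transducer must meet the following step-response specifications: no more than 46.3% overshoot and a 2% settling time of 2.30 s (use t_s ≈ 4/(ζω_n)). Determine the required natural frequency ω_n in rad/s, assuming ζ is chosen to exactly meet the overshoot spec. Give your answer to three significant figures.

From %OS = 100·exp(−πζ/√(1−ζ²)), invert to get ζ = −ln(OS)/√(π² + ln²(OS)) with OS = 0.463.
−ln 0.463 = 0.7700, so ζ = 0.7700/√(π² + 0.5929) = 0.238.
Then ω_n = 4/(ζ t_s) = 4/(0.238 × 2.30) = 7.31 rad/s.

ω_n ≈ 7.31 rad/s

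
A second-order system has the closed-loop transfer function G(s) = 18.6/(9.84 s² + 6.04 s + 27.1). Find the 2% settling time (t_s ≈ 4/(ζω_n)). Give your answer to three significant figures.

Dividing through by 9.84: denominator becomes s² + 0.6138 s + 2.754.
So ω_n = √2.754 = 1.66 rad/s and ζ = 0.6138/(2·1.66) = 0.185.
t_s ≈ 4/(ζω_n) = 13.0 s.

t_s ≈ 13.0 s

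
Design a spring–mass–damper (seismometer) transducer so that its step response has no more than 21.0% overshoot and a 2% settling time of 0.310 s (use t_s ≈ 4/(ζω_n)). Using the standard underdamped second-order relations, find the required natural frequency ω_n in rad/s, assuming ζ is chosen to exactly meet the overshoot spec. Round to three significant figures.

ω_n ≈ 29.0 rad/s

ζ = −ln(OS)/√(π² + (ln OS)²). With OS = 0.210, ln OS = −1.561 and ζ = 1.561/3.508 = 0.445.
From t_s ≈ 4/(ζω_n): ω_n = 4/(ζ·t_s) = 4/(0.445·0.310) = 29.0 rad/s.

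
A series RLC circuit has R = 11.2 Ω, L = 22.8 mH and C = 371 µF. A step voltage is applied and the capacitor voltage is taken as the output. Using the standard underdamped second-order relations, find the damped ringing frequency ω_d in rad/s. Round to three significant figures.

For a series RLC circuit (capacitor voltage as output), ω_n = 1/√(LC) = 1/√(22.8 mH · 371 µF) = 344 rad/s.
ζ = (R/2)·√(C/L) = (11.2/2)·√(371 µF/22.8 mH) = 0.714.
ω_d = 344·√(1 − 0.714²) = 241 rad/s.

ω_d ≈ 241 rad/s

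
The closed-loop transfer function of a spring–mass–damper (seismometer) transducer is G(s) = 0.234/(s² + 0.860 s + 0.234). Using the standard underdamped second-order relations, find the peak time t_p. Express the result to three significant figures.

ω_n = √0.234 = 0.484 rad/s; ζ = 0.860/(2·0.484) = 0.889.
ω_d = ω_n√(1−ζ²) = 0.222 rad/s. Then t_p = π/ω_d = 14.2 s.

t_p ≈ 14.2 s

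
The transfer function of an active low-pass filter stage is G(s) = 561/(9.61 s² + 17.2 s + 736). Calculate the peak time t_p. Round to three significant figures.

Dividing through by 9.61: denominator becomes s² + 1.790 s + 76.59.
So ω_n = √76.59 = 8.75 rad/s and ζ = 1.790/(2·8.75) = 0.102.
The damped frequency ω_d = ω_n√(1−ζ²) = 8.71 rad/s. t_p = π/ω_d = 0.361 s.

t_p ≈ 0.361 s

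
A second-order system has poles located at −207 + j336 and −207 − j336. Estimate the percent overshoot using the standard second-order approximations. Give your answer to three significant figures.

With σ = 207, ω_d = 336: ω_n = √(σ²+ω_d²) = 395 rad/s, ζ = σ/ω_n = 0.525.
%OS = 100 e^{−πζ/√(1−ζ²)} with ζ = 0.525 gives 14.4%.

%OS ≈ 14.4%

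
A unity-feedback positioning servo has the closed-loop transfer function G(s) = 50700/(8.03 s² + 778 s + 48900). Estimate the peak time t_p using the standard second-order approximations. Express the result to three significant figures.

t_p ≈ 0.0514 s

Dividing through by 8.03: denominator becomes s² + 96.89 s + 6090.
So ω_n = √6090 = 78.0 rad/s and ζ = 96.89/(2·78.0) = 0.621.
ω_d = 78.0·√(1 − 0.621²) = 61.2 rad/s. t_p = π/ω_d = 0.0514 s.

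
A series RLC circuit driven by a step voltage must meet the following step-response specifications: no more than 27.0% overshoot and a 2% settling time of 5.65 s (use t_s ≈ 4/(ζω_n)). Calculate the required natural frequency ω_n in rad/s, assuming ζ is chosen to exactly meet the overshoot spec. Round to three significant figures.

Inverting the overshoot relation: ζ = |ln 0.270|/√(π² + ln²0.270) = 0.385.
Then ω_n = 4/(ζ t_s) = 4/(0.385 × 5.65) = 1.84 rad/s.

ω_n ≈ 1.84 rad/s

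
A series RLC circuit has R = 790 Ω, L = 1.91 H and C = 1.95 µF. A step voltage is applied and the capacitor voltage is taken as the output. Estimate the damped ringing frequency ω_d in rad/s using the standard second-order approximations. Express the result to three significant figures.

ω_d ≈ 475 rad/s

For a series RLC circuit (capacitor voltage as output), ω_n = 1/√(LC) = 1/√(1.91 H · 1.95 µF) = 518 rad/s.
ζ = (R/2)·√(C/L) = (790/2)·√(1.95 µF/1.91 H) = 0.399.
ω_d = ω_n√(1−ζ²) = 475 rad/s.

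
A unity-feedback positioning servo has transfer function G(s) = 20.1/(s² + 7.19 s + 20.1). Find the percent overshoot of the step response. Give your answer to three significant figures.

%OS ≈ 1.48%

Comparing the denominator to s² + 2ζω_n s + ω_n²: ω_n = √20.1 = 4.48 rad/s, and 2ζω_n = 7.19 so ζ = 7.19/(2·4.48) = 0.802.
%OS = 100 e^{−πζ/√(1−ζ²)} with ζ = 0.802 gives 1.48%.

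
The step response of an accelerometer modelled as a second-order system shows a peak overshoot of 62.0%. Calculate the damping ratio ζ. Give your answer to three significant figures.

Inverting the overshoot relation: ζ = |ln 0.620|/√(π² + ln²0.620) = 0.150.

ζ ≈ 0.150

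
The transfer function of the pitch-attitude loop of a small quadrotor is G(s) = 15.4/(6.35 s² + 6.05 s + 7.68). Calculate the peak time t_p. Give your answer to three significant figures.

Dividing through by 6.35: denominator becomes s² + 0.9528 s + 1.209.
So ω_n = √1.209 = 1.10 rad/s and ζ = 0.9528/(2·1.10) = 0.433.
ω_d = 1.10·√(1 − 0.433²) = 0.991 rad/s. t_p = π/ω_d = 3.17 s.

t_p ≈ 3.17 s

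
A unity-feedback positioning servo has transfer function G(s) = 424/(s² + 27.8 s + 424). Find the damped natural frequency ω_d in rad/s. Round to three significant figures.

ω_n = √424 = 20.6 rad/s; ζ = 27.8/(2·20.6) = 0.675.
ω_d = ω_n√(1−ζ²) = 15.2 rad/s.

ω_d ≈ 15.2 rad/s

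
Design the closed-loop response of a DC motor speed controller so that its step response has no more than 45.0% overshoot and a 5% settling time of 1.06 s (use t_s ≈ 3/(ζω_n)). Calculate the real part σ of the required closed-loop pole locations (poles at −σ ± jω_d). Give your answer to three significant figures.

The settling-time spec alone fixes σ = ζω_n = 3/t_s = 3/1.06 = 2.83.
(Overshoot then fixes ζ = 0.246 and hence ω_d = σ·√(1−ζ²)/ζ = 11.1 rad/s.)

σ ≈ 2.83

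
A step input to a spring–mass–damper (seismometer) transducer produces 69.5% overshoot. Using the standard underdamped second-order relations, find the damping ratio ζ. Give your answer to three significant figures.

ζ = −ln(OS)/√(π² + (ln OS)²). With OS = 0.695, ln OS = −0.3638 and ζ = 0.3638/3.163 = 0.115.

ζ ≈ 0.115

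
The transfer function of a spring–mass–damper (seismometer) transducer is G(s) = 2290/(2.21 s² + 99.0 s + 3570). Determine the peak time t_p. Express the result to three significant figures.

t_p ≈ 0.0941 s

Dividing through by 2.21: denominator becomes s² + 44.80 s + 1615.
So ω_n = √1615 = 40.2 rad/s and ζ = 44.80/(2·40.2) = 0.557.
ω_d = 40.2·√(1 − 0.557²) = 33.4 rad/s. t_p = π/ω_d = 0.0941 s.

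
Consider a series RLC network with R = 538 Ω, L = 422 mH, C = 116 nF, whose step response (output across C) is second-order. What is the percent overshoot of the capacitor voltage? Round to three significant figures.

%OS ≈ 63.9%

For a series RLC circuit (capacitor voltage as output), ω_n = 1/√(LC) = 1/√(422 mH · 116 nF) = 4520 rad/s.
ζ = (R/2)·√(C/L) = (538/2)·√(116 nF/422 mH) = 0.141.
%OS = 100·exp(−πζ/√(1−ζ²)) = 63.9%.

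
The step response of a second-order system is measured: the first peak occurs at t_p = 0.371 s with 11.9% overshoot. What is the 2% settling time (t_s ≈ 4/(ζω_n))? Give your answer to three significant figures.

The overshoot fixes ζ = −ln(OS)/√(π²+ln²(OS)) = 0.561.
t_p = π/ω_d ⇒ ω_d = 8.47 rad/s; then ω_n = ω_d/√(1−ζ²) = 10.2 rad/s.
t_s ≈ 4/(ζω_n) = 4/(0.561·10.2) = 0.697 s.

t_s ≈ 0.697 s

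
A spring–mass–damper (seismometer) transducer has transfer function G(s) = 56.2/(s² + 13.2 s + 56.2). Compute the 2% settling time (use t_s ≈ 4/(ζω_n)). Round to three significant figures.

t_s ≈ 0.606 s

Matching coefficients with s² + 2ζω_n s + ω_n² gives ω_n² = 56.2 ⇒ ω_n = 7.50 rad/s, and ζ = 13.2/(2ω_n) = 0.880.
t_s ≈ 4/(ζω_n) = 4/(0.880·7.50) = 0.606 s.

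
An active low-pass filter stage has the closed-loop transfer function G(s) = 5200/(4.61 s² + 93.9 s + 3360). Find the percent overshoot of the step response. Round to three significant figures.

%OS ≈ 27.8%

Dividing through by 4.61: denominator becomes s² + 20.37 s + 728.9.
So ω_n = √728.9 = 27.0 rad/s and ζ = 20.37/(2·27.0) = 0.377.
%OS = 100·exp(−πζ/√(1−ζ²)) = 27.8%.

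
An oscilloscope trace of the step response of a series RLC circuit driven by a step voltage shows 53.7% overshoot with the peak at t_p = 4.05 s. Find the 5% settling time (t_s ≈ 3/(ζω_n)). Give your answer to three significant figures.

t_s ≈ 19.5 s

From the overshoot, ζ = −ln(OS)/√(π²+ln²(OS)) = 0.194.
t_p = π/ω_d ⇒ ω_d = 0.776 rad/s; then ω_n = ω_d/√(1−ζ²) = 0.791 rad/s.
t_s ≈ 3/(ζω_n) = 3/(0.194·0.791) = 19.5 s.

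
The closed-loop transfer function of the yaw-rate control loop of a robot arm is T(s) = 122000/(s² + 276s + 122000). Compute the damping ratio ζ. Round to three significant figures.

ζ ≈ 0.395

Comparing the denominator to s² + 2ζω_n s + ω_n²: ω_n = √122000 = 349 rad/s, and 2ζω_n = 276 so ζ = 276/(2·349) = 0.395.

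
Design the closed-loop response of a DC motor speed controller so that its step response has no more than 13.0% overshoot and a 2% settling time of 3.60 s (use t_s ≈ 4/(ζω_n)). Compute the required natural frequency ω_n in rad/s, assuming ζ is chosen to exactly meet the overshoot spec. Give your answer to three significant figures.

ω_n ≈ 2.04 rad/s

ζ = −ln(OS)/√(π² + (ln OS)²). With OS = 0.130, ln OS = −2.040 and ζ = 2.040/3.746 = 0.545.
From t_s ≈ 4/(ζω_n): ω_n = 4/(ζ·t_s) = 4/(0.545·3.60) = 2.04 rad/s.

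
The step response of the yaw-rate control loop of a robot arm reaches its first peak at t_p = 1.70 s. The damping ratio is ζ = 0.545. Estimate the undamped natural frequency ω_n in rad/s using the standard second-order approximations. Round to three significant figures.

ω_n ≈ 2.20 rad/s

Peak time t_p = π/ω_d, so ω_d = π/t_p = π/1.70 = 1.85 rad/s.
ω_n = ω_d/√(1−ζ²) = 1.85/√0.703 = 2.20 rad/s.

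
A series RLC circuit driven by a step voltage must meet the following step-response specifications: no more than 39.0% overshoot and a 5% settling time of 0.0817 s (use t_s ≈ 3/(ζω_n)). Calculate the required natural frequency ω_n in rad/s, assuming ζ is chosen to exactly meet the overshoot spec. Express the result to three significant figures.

Inverting the overshoot relation: ζ = |ln 0.390|/√(π² + ln²0.390) = 0.287.
Then ω_n = 3/(ζ t_s) = 3/(0.287 × 0.0817) = 128 rad/s.

ω_n ≈ 128 rad/s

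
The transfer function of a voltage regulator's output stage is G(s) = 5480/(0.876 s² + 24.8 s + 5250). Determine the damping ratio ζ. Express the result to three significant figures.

ζ ≈ 0.183

Dividing through by 0.876: denominator becomes s² + 28.31 s + 5993.
So ω_n = √5993 = 77.4 rad/s and ζ = 28.31/(2·77.4) = 0.183.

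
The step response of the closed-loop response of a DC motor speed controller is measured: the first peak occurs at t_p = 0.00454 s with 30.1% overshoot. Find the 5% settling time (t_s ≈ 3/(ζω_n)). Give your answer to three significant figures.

The overshoot fixes ζ = −ln(OS)/√(π²+ln²(OS)) = 0.357.
From t_p = π/ω_d, ω_d = π/0.00454 = 692 rad/s, so ω_n = ω_d/√(1−ζ²) = 741 rad/s.
t_s ≈ 3/(ζω_n) = 3/(0.357·741) = 0.0113 s.

t_s ≈ 0.0113 s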